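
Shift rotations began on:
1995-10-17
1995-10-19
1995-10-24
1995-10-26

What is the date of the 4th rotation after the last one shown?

Every event lands on a Tuesday or Thursday (gaps cycle 2, 5, 2).
So the schedule is: every Tuesday and Thursday.
Next Tuesday: 1995-10-31.
Next Thursday: 1995-11-02.
Next Tuesday: 1995-11-07.
The following Thursday is 1995-11-09.

1995-11-09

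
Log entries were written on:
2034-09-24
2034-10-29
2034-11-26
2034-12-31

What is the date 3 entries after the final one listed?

2035-03-25

All Sundays; the gaps (35, 28, 35) vary with month length.
This is the last Sunday of each month.
January 2035 ends with Sunday 2035-01-28.
February 2035 ends with Sunday 2035-02-25.
March 2035 ends with Sunday 2035-03-25.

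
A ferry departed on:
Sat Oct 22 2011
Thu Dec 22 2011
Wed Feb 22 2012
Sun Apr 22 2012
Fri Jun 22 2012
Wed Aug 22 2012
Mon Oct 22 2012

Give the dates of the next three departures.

Each date is the 22nd; the gaps (61, 62, 60, 61, 61, 61) track the month lengths.
The rule is the 22nd of every 2 months.
Next: December 2012 → Sat Dec 22 2012.
Next: February 2013 → Fri Feb 22 2013.
April 2013: Mon Apr 22 2013.

Sat Dec 22 2012, Fri Feb 22 2013, Mon Apr 22 2013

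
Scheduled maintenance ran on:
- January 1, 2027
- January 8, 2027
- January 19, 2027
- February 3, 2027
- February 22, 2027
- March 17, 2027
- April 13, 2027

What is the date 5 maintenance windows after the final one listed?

The spacing grows by 4 each time: 7, 11, 15, 19, 23, 27 days.
Next gap: 31 days. April 13, 2027 + 31 days = May 14, 2027.
Next gap: 35 days. May 14, 2027 + 35 days = June 18, 2027.
Next gap: 39 days. June 18, 2027 + 39 days = July 27, 2027.
Next gap: 43 days. July 27, 2027 + 43 days = September 8, 2027.
Next gap: 47 days. September 8, 2027 + 47 days = October 25, 2027.

October 25, 2027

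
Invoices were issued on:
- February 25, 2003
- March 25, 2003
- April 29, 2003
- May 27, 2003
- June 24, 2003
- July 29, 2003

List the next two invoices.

August 26, 2003; September 30, 2003

Every date is a Tuesday; gaps 28, 35, 28, 28, 35 days.
Each is the last Tuesday of its month (at least one falls on the 29th or later, ruling out '4th Tuesday').
Last Tuesday of August 2003: August 26, 2003.
September 2003 ends with Tuesday September 30, 2003.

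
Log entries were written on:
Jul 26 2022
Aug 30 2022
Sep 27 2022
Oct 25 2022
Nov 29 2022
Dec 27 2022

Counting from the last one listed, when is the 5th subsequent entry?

All Tuesdays; the gaps (35, 28, 28, 35, 28) vary with month length.
This is the last Tuesday of each month.
Last Tuesday of January 2023: Jan 31 2023.
February 2023 ends with Tuesday Feb 28 2023.
March 2023 ends with Tuesday Mar 28 2023.
Last Tuesday of April 2023: Apr 25 2023.
Last Tuesday of May 2023: May 30 2023.

May 30 2023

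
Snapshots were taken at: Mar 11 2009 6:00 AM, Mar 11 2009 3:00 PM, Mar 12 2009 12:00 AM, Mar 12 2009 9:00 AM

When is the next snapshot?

The interval is a steady 9 hours (9, 9, 9).
Mar 12 2009 9:00 AM + 9 h = Mar 12 2009 6:00 PM.

Mar 12 2009 6:00 PM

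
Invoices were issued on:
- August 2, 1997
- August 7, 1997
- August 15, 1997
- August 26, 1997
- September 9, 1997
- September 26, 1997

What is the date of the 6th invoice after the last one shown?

March 10, 1998

Intervals are 5, 8, 11, 14, 17 days — an arithmetic progression with common difference 3.
Next gap: 20 days. September 26, 1997 + 20 days = October 16, 1997.
Next gap: 23 days. October 16, 1997 + 23 days = November 8, 1997.
Next gap: 26 days. November 8, 1997 + 26 days = December 4, 1997.
Next gap: 29 days. December 4, 1997 + 29 days = January 2, 1998.
Next gap: 32 days. January 2, 1998 + 32 days = February 3, 1998.
Next gap: 35 days. February 3, 1998 + 35 days = March 10, 1998.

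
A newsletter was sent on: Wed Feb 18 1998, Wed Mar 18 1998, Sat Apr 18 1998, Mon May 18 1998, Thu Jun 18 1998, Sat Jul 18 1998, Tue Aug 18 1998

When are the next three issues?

Fri Sep 18 1998, Sun Oct 18 1998, Wed Nov 18 1998

Gaps: 28, 31, 30, 31, 30, 31 days — not constant. Every event is on the 18th of the month.
Pattern: the 18th of each month.
Next: September 1998 → Fri Sep 18 1998.
October 1998: Sun Oct 18 1998.
Next: November 1998 → Wed Nov 18 1998.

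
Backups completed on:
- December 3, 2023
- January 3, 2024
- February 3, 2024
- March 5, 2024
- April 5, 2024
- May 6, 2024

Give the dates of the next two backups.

June 6, 2024; July 7, 2024

Every event comes 31 days after the last (31, 31, 31, 31, 31).
May 6, 2024 + 31 days = June 6, 2024.
June 6, 2024 + 31 days = July 7, 2024.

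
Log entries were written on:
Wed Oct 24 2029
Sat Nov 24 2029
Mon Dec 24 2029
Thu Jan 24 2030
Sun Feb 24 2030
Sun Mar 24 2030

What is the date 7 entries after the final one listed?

Each date is the 24th; the gaps (31, 30, 31, 31, 28) track the month lengths.
The rule is the 24th of each month.
April 2030: Wed Apr 24 2030.
Next: May 2030 → Fri May 24 2030.
Next: June 2030 → Mon Jun 24 2030.
Next: July 2030 → Wed Jul 24 2030.
August 2030: Sat Aug 24 2030.
Next: September 2030 → Tue Sep 24 2030.
October 2030: Thu Oct 24 2030.

Thu Oct 24 2030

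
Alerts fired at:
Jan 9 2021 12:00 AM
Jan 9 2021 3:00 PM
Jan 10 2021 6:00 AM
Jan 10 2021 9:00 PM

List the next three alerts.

Jan 11 2021 12:00 PM, Jan 12 2021 3:00 AM, Jan 12 2021 6:00 PM

The interval is a steady 15 hours (15, 15, 15).
Jan 10 2021 9:00 PM + 15 h = Jan 11 2021 12:00 PM.
Jan 11 2021 12:00 PM + 15 h = Jan 12 2021 3:00 AM.
Jan 12 2021 3:00 AM + 15 h = Jan 12 2021 6:00 PM.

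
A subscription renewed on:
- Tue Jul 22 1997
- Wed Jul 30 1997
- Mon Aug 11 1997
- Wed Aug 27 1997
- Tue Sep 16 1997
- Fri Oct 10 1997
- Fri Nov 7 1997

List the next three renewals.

Gaps: 8, 12, 16, 20, 24, 28 days — each gap is 4 larger than the previous one.
Next gap: 32 days. Fri Nov 7 1997 + 32 days = Tue Dec 9 1997.
Next gap: 36 days. Tue Dec 9 1997 + 36 days = Wed Jan 14 1998.
Next gap: 40 days. Wed Jan 14 1998 + 40 days = Mon Feb 23 1998.

Tue Dec 9 1997, Wed Jan 14 1998, Mon Feb 23 1998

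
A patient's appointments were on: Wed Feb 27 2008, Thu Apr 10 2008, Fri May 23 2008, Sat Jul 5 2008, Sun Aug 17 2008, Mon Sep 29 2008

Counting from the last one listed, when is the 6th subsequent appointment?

The spacing is 43, 43, 43, 43, 43 days — always 43 days.
Mon Sep 29 2008 + 43 days = Tue Nov 11 2008.
Tue Nov 11 2008 + 43 days = Wed Dec 24 2008.
Wed Dec 24 2008 + 43 days = Thu Feb 5 2009.
Thu Feb 5 2009 + 43 days = Fri Mar 20 2009.
Fri Mar 20 2009 + 43 days = Sat May 2 2009.
Sat May 2 2009 + 43 days = Sun Jun 14 2009.

Sun Jun 14 2009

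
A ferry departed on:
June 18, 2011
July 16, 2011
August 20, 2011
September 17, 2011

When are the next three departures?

October 15, 2011; November 19, 2011; December 17, 2011

Gaps: 28, 35, 28 days — a mix of 28 and 35. Every date is a Saturday.
Each is the 3rd Saturday of its month.
October 2011 — 3rd Saturday is October 15, 2011.
November 2011 — 3rd Saturday is November 19, 2011.
December 2011 — 3rd Saturday is December 17, 2011.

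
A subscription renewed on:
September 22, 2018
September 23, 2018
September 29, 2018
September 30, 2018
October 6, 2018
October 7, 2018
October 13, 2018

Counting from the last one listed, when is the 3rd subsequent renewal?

October 21, 2018

Every event lands on a Saturday or Sunday (gaps cycle 1, 6, 1, 6, 1, 6).
So the schedule is: every Saturday and Sunday.
Next Sunday: October 14, 2018.
The following Saturday is October 20, 2018.
Next Sunday: October 21, 2018.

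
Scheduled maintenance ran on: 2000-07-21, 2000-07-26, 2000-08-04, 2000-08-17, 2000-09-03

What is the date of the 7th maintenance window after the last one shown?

The spacing grows by 4 each time: 5, 9, 13, 17 days.
Next gap: 21 days. 2000-09-03 + 21 days = 2000-09-24.
Next gap: 25 days. 2000-09-24 + 25 days = 2000-10-19.
Next gap: 29 days. 2000-10-19 + 29 days = 2000-11-17.
Next gap: 33 days. 2000-11-17 + 33 days = 2000-12-20.
Next gap: 37 days. 2000-12-20 + 37 days = 2001-01-26.
Next gap: 41 days. 2001-01-26 + 41 days = 2001-03-08.
Next gap: 45 days. 2001-03-08 + 45 days = 2001-04-22.

2001-04-22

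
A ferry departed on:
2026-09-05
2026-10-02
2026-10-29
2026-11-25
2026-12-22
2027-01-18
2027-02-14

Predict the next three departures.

Every event comes 27 days after the last (27, 27, 27, 27, 27, 27).
2027-02-14 + 27 days = 2027-03-13.
2027-03-13 + 27 days = 2027-04-09.
2027-04-09 + 27 days = 2027-05-06.

2027-03-13, 2027-04-09, 2027-05-06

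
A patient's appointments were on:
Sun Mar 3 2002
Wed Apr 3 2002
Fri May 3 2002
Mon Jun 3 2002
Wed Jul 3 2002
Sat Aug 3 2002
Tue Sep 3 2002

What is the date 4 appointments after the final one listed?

The day-of-month is always 3 (31, 30, 31, 30, 31, 31 days between events).
So this recurs on the 3rd of each month.
Next: October 2002 → Thu Oct 3 2002.
November 2002: Sun Nov 3 2002.
December 2002: Tue Dec 3 2002.
January 2003: Fri Jan 3 2003.

Fri Jan 3 2003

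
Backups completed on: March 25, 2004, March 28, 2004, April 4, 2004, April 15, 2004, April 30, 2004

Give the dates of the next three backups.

Intervals are 3, 7, 11, 15 days — an arithmetic progression with common difference 4.
Next gap: 19 days. April 30, 2004 + 19 days = May 19, 2004.
Next gap: 23 days. May 19, 2004 + 23 days = June 11, 2004.
Next gap: 27 days. June 11, 2004 + 27 days = July 8, 2004.

May 19, 2004; June 11, 2004; July 8, 2004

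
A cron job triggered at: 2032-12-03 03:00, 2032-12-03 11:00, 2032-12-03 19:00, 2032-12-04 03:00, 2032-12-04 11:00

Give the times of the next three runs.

Gaps: 8, 8, 8, 8 hours — each event is 8 hours after the previous one.
2032-12-04 11:00 + 8 h = 2032-12-04 19:00.
2032-12-04 19:00 + 8 h = 2032-12-05 03:00.
2032-12-05 03:00 + 8 h = 2032-12-05 11:00.

2032-12-04 19:00, 2032-12-05 03:00, 2032-12-05 11:00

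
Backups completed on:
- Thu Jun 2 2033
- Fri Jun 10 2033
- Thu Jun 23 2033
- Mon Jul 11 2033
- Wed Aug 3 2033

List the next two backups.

Wed Aug 31 2033, Mon Oct 3 2033

The spacing grows by 5 each time: 8, 13, 18, 23 days.
Next gap: 28 days. Wed Aug 3 2033 + 28 days = Wed Aug 31 2033.
Next gap: 33 days. Wed Aug 31 2033 + 33 days = Mon Oct 3 2033.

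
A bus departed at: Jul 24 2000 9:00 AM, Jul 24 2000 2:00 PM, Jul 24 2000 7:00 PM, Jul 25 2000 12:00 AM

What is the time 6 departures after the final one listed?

Jul 26 2000 6:00 AM

Gaps: 5, 5, 5 hours — each event is 5 hours after the previous one.
Jul 25 2000 12:00 AM + 5 h = Jul 25 2000 5:00 AM.
Jul 25 2000 5:00 AM + 5 h = Jul 25 2000 10:00 AM.
Jul 25 2000 10:00 AM + 5 h = Jul 25 2000 3:00 PM.
Jul 25 2000 3:00 PM + 5 h = Jul 25 2000 8:00 PM.
Jul 25 2000 8:00 PM + 5 h = Jul 26 2000 1:00 AM.
Jul 26 2000 1:00 AM + 5 h = Jul 26 2000 6:00 AM.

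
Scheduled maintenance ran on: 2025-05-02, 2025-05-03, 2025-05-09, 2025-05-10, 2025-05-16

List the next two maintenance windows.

The gap pattern 1, 6, 1, 6 repeats every 2 events.
These are the Fridays and Saturdays of each week.
The following Saturday is 2025-05-17.
The following Friday is 2025-05-23.

2025-05-17, 2025-05-23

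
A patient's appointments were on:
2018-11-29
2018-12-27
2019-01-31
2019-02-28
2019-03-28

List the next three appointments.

2019-04-25, 2019-05-30, 2019-06-27

All Thursdays; the gaps (28, 35, 28, 28) vary with month length.
This is the last Thursday of each month.
April 2019 ends with Thursday 2019-04-25.
Last Thursday of May 2019: 2019-05-30.
June 2019 ends with Thursday 2019-06-27.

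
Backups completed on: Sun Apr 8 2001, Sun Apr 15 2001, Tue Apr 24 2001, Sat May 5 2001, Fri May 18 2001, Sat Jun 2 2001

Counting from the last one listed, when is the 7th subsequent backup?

Sat Nov 10 2001

The spacing grows by 2 each time: 7, 9, 11, 13, 15 days.
Next gap: 17 days. Sat Jun 2 2001 + 17 days = Tue Jun 19 2001.
Next gap: 19 days. Tue Jun 19 2001 + 19 days = Sun Jul 8 2001.
Next gap: 21 days. Sun Jul 8 2001 + 21 days = Sun Jul 29 2001.
Next gap: 23 days. Sun Jul 29 2001 + 23 days = Tue Aug 21 2001.
Next gap: 25 days. Tue Aug 21 2001 + 25 days = Sat Sep 15 2001.
Next gap: 27 days. Sat Sep 15 2001 + 27 days = Fri Oct 12 2001.
Next gap: 29 days. Fri Oct 12 2001 + 29 days = Sat Nov 10 2001.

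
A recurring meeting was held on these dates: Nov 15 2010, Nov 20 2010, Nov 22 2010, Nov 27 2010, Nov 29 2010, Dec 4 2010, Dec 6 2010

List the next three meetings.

The gap pattern 5, 2, 5, 2, 5, 2 repeats every 2 events.
These are the Mondays and Saturdays of each week.
Next Saturday: Dec 11 2010.
The following Monday is Dec 13 2010.
Next Saturday: Dec 18 2010.

Dec 11 2010, Dec 13 2010, Dec 18 2010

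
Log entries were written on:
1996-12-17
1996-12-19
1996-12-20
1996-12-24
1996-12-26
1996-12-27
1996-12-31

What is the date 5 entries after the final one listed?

The gap pattern 2, 1, 4, 2, 1, 4 repeats every 3 events.
These are the Tuesdays, Thursdays and Fridays of each week.
Next Thursday: 1997-01-02.
The following Friday is 1997-01-03.
Next Tuesday: 1997-01-07.
The following Thursday is 1997-01-09.
The following Friday is 1997-01-10.

1997-01-10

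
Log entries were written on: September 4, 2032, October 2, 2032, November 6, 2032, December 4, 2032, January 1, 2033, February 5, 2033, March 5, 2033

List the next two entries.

All dates are Saturdays, 28, 35, 28, 28, 35, 28 days apart.
Specifically, the 1st Saturday of each month.
April 2033 — 1st Saturday is April 2, 2033.
1st Saturday of May 2033: May 7, 2033.

April 2, 2033; May 7, 2033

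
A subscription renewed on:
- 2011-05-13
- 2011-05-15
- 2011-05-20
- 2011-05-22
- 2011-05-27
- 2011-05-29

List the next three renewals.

2011-06-03, 2011-06-05, 2011-06-10

The gap pattern 2, 5, 2, 5, 2 repeats every 2 events.
These are the Fridays and Sundays of each week.
The following Friday is 2011-06-03.
Next Sunday: 2011-06-05.
The following Friday is 2011-06-10.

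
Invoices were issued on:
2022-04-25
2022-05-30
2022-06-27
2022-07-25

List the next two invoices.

2022-08-29, 2022-09-26

Every date is a Monday; gaps 35, 28, 28 days.
Each is the last Monday of its month (at least one falls on the 29th or later, ruling out '4th Monday').
Last Monday of August 2022: 2022-08-29.
Last Monday of September 2022: 2022-09-26.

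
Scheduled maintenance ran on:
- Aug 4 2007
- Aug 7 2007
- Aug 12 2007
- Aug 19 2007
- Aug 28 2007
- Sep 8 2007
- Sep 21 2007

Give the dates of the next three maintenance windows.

Oct 6 2007, Oct 23 2007, Nov 11 2007

The spacing grows by 2 each time: 3, 5, 7, 9, 11, 13 days.
Next gap: 15 days. Sep 21 2007 + 15 days = Oct 6 2007.
Next gap: 17 days. Oct 6 2007 + 17 days = Oct 23 2007.
Next gap: 19 days. Oct 23 2007 + 19 days = Nov 11 2007.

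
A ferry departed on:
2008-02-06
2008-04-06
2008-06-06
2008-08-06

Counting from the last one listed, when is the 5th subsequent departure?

2009-06-06

The day-of-month is always 6 (60, 61, 61 days between events).
So this recurs on the 6th of every 2 months.
October 2008: 2008-10-06.
December 2008: 2008-12-06.
February 2009: 2009-02-06.
April 2009: 2009-04-06.
Next: June 2009 → 2009-06-06.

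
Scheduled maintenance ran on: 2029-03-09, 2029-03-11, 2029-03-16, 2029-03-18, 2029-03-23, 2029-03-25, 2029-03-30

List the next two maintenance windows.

2029-04-01, 2029-04-06

Every event lands on a Friday or Sunday (gaps cycle 2, 5, 2, 5, 2, 5).
So the schedule is: every Friday and Sunday.
The following Sunday is 2029-04-01.
The following Friday is 2029-04-06.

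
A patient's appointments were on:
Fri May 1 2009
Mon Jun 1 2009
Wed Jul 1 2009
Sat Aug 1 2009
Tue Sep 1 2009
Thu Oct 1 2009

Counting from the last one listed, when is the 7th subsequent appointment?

Gaps: 31, 30, 31, 31, 30 days — not constant. Every event is on the 1st of the month.
Pattern: the 1st of each month.
Next: November 2009 → Sun Nov 1 2009.
Next: December 2009 → Tue Dec 1 2009.
January 2010: Fri Jan 1 2010.
Next: February 2010 → Mon Feb 1 2010.
March 2010: Mon Mar 1 2010.
April 2010: Thu Apr 1 2010.
May 2010: Sat May 1 2010.

Sat May 1 2010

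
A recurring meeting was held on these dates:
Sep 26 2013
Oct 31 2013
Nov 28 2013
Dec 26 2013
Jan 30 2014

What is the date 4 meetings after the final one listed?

All Thursdays; the gaps (35, 28, 28, 35) vary with month length.
This is the last Thursday of each month.
February 2014 ends with Thursday Feb 27 2014.
Last Thursday of March 2014: Mar 27 2014.
April 2014 ends with Thursday Apr 24 2014.
Last Thursday of May 2014: May 29 2014.

May 29 2014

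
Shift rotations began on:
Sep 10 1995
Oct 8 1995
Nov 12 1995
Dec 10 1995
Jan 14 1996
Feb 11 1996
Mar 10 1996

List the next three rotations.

All dates are Sundays, 28, 35, 28, 35, 28, 28 days apart.
Specifically, the 2nd Sunday of each month.
April 1996 — 2nd Sunday is Apr 14 1996.
May 1996 — 2nd Sunday is May 12 1996.
June 1996 — 2nd Sunday is Jun 9 1996.

Apr 14 1996, May 12 1996, Jun 9 1996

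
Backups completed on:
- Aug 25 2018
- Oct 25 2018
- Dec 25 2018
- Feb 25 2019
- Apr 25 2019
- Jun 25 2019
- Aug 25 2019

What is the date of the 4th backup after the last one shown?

Apr 25 2020

Gaps: 61, 61, 62, 59, 61, 61 days — not constant. Every event is on the 25th of the month.
Pattern: the 25th of every 2 months.
Next: October 2019 → Oct 25 2019.
Next: December 2019 → Dec 25 2019.
Next: February 2020 → Feb 25 2020.
April 2020: Apr 25 2020.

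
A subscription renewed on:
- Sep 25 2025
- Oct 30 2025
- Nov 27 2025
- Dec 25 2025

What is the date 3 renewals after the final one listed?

Mar 26 2026

Every date is a Thursday; gaps 35, 28, 28 days.
Each is the last Thursday of its month (at least one falls on the 29th or later, ruling out '4th Thursday').
January 2026 ends with Thursday Jan 29 2026.
February 2026 ends with Thursday Feb 26 2026.
March 2026 ends with Thursday Mar 26 2026.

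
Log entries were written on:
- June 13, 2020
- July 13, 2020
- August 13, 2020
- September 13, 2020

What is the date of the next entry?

October 13, 2020

The day-of-month is always 13 (30, 31, 31 days between events).
So this recurs on the 13th of each month.
October 2020: October 13, 2020.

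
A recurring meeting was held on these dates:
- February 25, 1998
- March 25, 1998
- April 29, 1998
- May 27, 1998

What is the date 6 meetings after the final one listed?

Every date is a Wednesday; gaps 28, 35, 28 days.
Each is the last Wednesday of its month (at least one falls on the 29th or later, ruling out '4th Wednesday').
Last Wednesday of June 1998: June 24, 1998.
Last Wednesday of July 1998: July 29, 1998.
August 1998 ends with Wednesday August 26, 1998.
Last Wednesday of September 1998: September 30, 1998.
Last Wednesday of October 1998: October 28, 1998.
Last Wednesday of November 1998: November 25, 1998.

November 25, 1998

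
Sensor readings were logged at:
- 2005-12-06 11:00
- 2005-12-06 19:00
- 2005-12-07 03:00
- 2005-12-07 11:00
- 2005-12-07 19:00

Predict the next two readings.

2005-12-08 03:00, 2005-12-08 11:00

The interval is a steady 8 hours (8, 8, 8, 8).
2005-12-07 19:00 + 8 h = 2005-12-08 03:00.
2005-12-08 03:00 + 8 h = 2005-12-08 11:00.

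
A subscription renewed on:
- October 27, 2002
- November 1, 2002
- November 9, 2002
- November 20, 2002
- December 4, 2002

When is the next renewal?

December 21, 2002

The spacing grows by 3 each time: 5, 8, 11, 14 days.
Next gap: 17 days. December 4, 2002 + 17 days = December 21, 2002.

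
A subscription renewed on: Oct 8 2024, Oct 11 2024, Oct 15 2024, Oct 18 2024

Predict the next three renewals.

Oct 22 2024, Oct 25 2024, Oct 29 2024

Every event lands on a Tuesday or Friday (gaps cycle 3, 4, 3).
So the schedule is: every Tuesday and Friday.
Next Tuesday: Oct 22 2024.
The following Friday is Oct 25 2024.
The following Tuesday is Oct 29 2024.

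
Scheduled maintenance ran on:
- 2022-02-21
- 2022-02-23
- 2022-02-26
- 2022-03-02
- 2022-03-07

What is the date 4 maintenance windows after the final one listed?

The spacing grows by 1 each time: 2, 3, 4, 5 days.
Next gap: 6 days. 2022-03-07 + 6 days = 2022-03-13.
Next gap: 7 days. 2022-03-13 + 7 days = 2022-03-20.
Next gap: 8 days. 2022-03-20 + 8 days = 2022-03-28.
Next gap: 9 days. 2022-03-28 + 9 days = 2022-04-06.

2022-04-06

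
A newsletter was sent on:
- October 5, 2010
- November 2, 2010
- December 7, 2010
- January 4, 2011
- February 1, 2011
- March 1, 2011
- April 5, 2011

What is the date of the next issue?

Gaps: 28, 35, 28, 28, 28, 35 days — a mix of 28 and 35. Every date is a Tuesday.
Each is the 1st Tuesday of its month.
May 2011 — 1st Tuesday is May 3, 2011.

May 3, 2011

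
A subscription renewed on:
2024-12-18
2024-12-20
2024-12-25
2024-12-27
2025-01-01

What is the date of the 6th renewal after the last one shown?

2025-01-22

The gap pattern 2, 5, 2, 5 repeats every 2 events.
These are the Wednesdays and Fridays of each week.
The following Friday is 2025-01-03.
The following Wednesday is 2025-01-08.
The following Friday is 2025-01-10.
Next Wednesday: 2025-01-15.
The following Friday is 2025-01-17.
Next Wednesday: 2025-01-22.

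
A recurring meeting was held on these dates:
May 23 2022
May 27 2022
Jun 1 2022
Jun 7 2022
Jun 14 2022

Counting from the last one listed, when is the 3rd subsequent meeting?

Gaps: 4, 5, 6, 7 days — each gap is 1 larger than the previous one.
Next gap: 8 days. Jun 14 2022 + 8 days = Jun 22 2022.
Next gap: 9 days. Jun 22 2022 + 9 days = Jul 1 2022.
Next gap: 10 days. Jul 1 2022 + 10 days = Jul 11 2022.

Jul 11 2022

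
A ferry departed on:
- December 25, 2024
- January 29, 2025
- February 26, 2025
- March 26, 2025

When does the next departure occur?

All Wednesdays; the gaps (35, 28, 28) vary with month length.
This is the last Wednesday of each month.
April 2025 ends with Wednesday April 30, 2025.

April 30, 2025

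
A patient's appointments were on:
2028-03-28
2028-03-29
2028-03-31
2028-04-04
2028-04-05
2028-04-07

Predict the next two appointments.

The gap pattern 1, 2, 4, 1, 2 repeats every 3 events.
These are the Tuesdays, Wednesdays and Fridays of each week.
The following Tuesday is 2028-04-11.
The following Wednesday is 2028-04-12.

2028-04-11, 2028-04-12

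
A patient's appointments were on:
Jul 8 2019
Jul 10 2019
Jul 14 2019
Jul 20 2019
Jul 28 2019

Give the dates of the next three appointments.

Gaps: 2, 4, 6, 8 days — each gap is 2 larger than the previous one.
Next gap: 10 days. Jul 28 2019 + 10 days = Aug 7 2019.
Next gap: 12 days. Aug 7 2019 + 12 days = Aug 19 2019.
Next gap: 14 days. Aug 19 2019 + 14 days = Sep 2 2019.

Aug 7 2019, Aug 19 2019, Sep 2 2019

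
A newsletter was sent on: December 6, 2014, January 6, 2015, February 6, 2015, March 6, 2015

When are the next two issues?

April 6, 2015; May 6, 2015

Each date is the 6th; the gaps (31, 31, 28) track the month lengths.
The rule is the 6th of each month.
Next: April 2015 → April 6, 2015.
Next: May 2015 → May 6, 2015.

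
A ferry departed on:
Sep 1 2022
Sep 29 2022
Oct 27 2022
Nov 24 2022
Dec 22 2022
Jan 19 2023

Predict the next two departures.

The spacing is 28, 28, 28, 28, 28 days — always 28 days.
Jan 19 2023 + 28 days = Feb 16 2023.
Feb 16 2023 + 28 days = Mar 16 2023.

Feb 16 2023, Mar 16 2023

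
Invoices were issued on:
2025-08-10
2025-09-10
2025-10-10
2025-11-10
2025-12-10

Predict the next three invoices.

Gaps: 31, 30, 31, 30 days — not constant. Every event is on the 10th of the month.
Pattern: the 10th of each month.
Next: January 2026 → 2026-01-10.
February 2026: 2026-02-10.
Next: March 2026 → 2026-03-10.

2026-01-10, 2026-02-10, 2026-03-10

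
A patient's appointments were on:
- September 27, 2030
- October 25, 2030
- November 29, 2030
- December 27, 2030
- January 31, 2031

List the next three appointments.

February 28, 2031; March 28, 2031; April 25, 2031

All Fridays; the gaps (28, 35, 28, 35) vary with month length.
This is the last Friday of each month.
February 2031 ends with Friday February 28, 2031.
Last Friday of March 2031: March 28, 2031.
Last Friday of April 2031: April 25, 2031.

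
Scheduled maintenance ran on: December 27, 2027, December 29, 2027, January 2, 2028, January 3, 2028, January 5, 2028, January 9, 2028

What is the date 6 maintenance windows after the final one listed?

January 23, 2028

Gaps: 2, 4, 1, 2, 4 days — not constant, but cyclic with period 3.
The events fall on every Monday, Wednesday and Sunday.
Next Monday: January 10, 2028.
Next Wednesday: January 12, 2028.
The following Sunday is January 16, 2028.
Next Monday: January 17, 2028.
The following Wednesday is January 19, 2028.
Next Sunday: January 23, 2028.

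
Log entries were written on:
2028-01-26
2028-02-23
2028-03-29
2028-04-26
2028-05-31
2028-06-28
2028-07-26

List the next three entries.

Every date is a Wednesday; gaps 28, 35, 28, 35, 28, 28 days.
Each is the last Wednesday of its month (at least one falls on the 29th or later, ruling out '4th Wednesday').
Last Wednesday of August 2028: 2028-08-30.
Last Wednesday of September 2028: 2028-09-27.
October 2028 ends with Wednesday 2028-10-25.

2028-08-30, 2028-09-27, 2028-10-25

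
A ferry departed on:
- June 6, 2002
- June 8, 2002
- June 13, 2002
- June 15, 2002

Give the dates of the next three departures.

June 20, 2002; June 22, 2002; June 27, 2002

The gap pattern 2, 5, 2 repeats every 2 events.
These are the Thursdays and Saturdays of each week.
Next Thursday: June 20, 2002.
Next Saturday: June 22, 2002.
Next Thursday: June 27, 2002.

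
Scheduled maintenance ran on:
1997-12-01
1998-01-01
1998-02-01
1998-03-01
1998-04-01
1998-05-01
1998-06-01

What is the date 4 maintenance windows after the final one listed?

1998-10-01

Each date is the 1st; the gaps (31, 31, 28, 31, 30, 31) track the month lengths.
The rule is the 1st of each month.
Next: July 1998 → 1998-07-01.
Next: August 1998 → 1998-08-01.
September 1998: 1998-09-01.
Next: October 1998 → 1998-10-01.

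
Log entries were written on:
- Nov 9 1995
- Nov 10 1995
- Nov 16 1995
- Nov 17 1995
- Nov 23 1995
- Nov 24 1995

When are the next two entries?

Nov 30 1995, Dec 1 1995

Gaps: 1, 6, 1, 6, 1 days — not constant, but cyclic with period 2.
The events fall on every Thursday and Friday.
Next Thursday: Nov 30 1995.
The following Friday is Dec 1 1995.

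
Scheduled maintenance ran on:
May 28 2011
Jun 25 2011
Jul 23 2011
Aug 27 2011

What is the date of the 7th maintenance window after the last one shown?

These are Saturdays at 28- or 35-day spacing (28, 28, 35).
The pattern: 4th Saturday of the month.
September 2011 — 4th Saturday is Sep 24 2011.
October 2011 — 4th Saturday is Oct 22 2011.
4th Saturday of November 2011: Nov 26 2011.
4th Saturday of December 2011: Dec 24 2011.
January 2012 — 4th Saturday is Jan 28 2012.
February 2012 — 4th Saturday is Feb 25 2012.
March 2012 — 4th Saturday is Mar 24 2012.

Mar 24 2012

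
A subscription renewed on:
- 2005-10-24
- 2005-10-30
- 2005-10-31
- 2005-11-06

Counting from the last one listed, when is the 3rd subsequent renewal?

Gaps: 6, 1, 6 days — not constant, but cyclic with period 2.
The events fall on every Monday and Sunday.
The following Monday is 2005-11-07.
The following Sunday is 2005-11-13.
The following Monday is 2005-11-14.

2005-11-14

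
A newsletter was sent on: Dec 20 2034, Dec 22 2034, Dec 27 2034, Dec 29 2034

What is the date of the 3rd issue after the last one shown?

Jan 10 2035

Every event lands on a Wednesday or Friday (gaps cycle 2, 5, 2).
So the schedule is: every Wednesday and Friday.
Next Wednesday: Jan 3 2035.
The following Friday is Jan 5 2035.
The following Wednesday is Jan 10 2035.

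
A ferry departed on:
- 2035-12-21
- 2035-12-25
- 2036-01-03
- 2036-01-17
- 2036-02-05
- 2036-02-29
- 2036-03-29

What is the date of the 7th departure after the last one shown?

2037-03-07

Gaps: 4, 9, 14, 19, 24, 29 days — each gap is 5 larger than the previous one.
Next gap: 34 days. 2036-03-29 + 34 days = 2036-05-02.
Next gap: 39 days. 2036-05-02 + 39 days = 2036-06-10.
Next gap: 44 days. 2036-06-10 + 44 days = 2036-07-24.
Next gap: 49 days. 2036-07-24 + 49 days = 2036-09-11.
Next gap: 54 days. 2036-09-11 + 54 days = 2036-11-04.
Next gap: 59 days. 2036-11-04 + 59 days = 2037-01-02.
Next gap: 64 days. 2037-01-02 + 64 days = 2037-03-07.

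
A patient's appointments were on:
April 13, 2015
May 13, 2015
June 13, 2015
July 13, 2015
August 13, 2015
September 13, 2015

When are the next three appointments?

October 13, 2015; November 13, 2015; December 13, 2015

The day-of-month is always 13 (30, 31, 30, 31, 31 days between events).
So this recurs on the 13th of each month.
Next: October 2015 → October 13, 2015.
Next: November 2015 → November 13, 2015.
December 2015: December 13, 2015.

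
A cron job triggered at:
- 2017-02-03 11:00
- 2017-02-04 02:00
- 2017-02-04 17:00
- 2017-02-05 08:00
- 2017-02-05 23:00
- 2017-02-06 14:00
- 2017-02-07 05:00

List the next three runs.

Gaps: 15, 15, 15, 15, 15, 15 hours — each event is 15 hours after the previous one.
2017-02-07 05:00 + 15 h = 2017-02-07 20:00.
2017-02-07 20:00 + 15 h = 2017-02-08 11:00.
2017-02-08 11:00 + 15 h = 2017-02-09 02:00.

2017-02-07 20:00, 2017-02-08 11:00, 2017-02-09 02:00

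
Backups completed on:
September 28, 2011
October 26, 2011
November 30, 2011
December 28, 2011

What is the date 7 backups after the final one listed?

July 25, 2012

Every date is a Wednesday; gaps 28, 35, 28 days.
Each is the last Wednesday of its month (at least one falls on the 29th or later, ruling out '4th Wednesday').
January 2012 ends with Wednesday January 25, 2012.
February 2012 ends with Wednesday February 29, 2012.
Last Wednesday of March 2012: March 28, 2012.
April 2012 ends with Wednesday April 25, 2012.
May 2012 ends with Wednesday May 30, 2012.
June 2012 ends with Wednesday June 27, 2012.
Last Wednesday of July 2012: July 25, 2012.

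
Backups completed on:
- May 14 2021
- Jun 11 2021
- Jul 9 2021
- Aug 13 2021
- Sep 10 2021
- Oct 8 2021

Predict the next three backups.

All dates are Fridays, 28, 28, 35, 28, 28 days apart.
Specifically, the 2nd Friday of each month.
2nd Friday of November 2021: Nov 12 2021.
2nd Friday of December 2021: Dec 10 2021.
January 2022 — 2nd Friday is Jan 14 2022.

Nov 12 2021, Dec 10 2021, Jan 14 2022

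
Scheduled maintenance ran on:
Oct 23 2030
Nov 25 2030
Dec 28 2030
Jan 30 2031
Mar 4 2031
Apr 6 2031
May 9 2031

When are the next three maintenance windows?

Jun 11 2031, Jul 14 2031, Aug 16 2031

Every event comes 33 days after the last (33, 33, 33, 33, 33, 33).
May 9 2031 + 33 days = Jun 11 2031.
Jun 11 2031 + 33 days = Jul 14 2031.
Jul 14 2031 + 33 days = Aug 16 2031.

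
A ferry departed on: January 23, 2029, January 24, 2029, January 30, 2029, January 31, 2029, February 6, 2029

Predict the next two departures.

Every event lands on a Tuesday or Wednesday (gaps cycle 1, 6, 1, 6).
So the schedule is: every Tuesday and Wednesday.
Next Wednesday: February 7, 2029.
Next Tuesday: February 13, 2029.

February 7, 2029; February 13, 2029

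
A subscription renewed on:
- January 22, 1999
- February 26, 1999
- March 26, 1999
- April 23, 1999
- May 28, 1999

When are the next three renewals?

June 25, 1999; July 23, 1999; August 27, 1999

These are Fridays at 28- or 35-day spacing (35, 28, 28, 35).
The pattern: 4th Friday of the month.
June 1999 — 4th Friday is June 25, 1999.
July 1999 — 4th Friday is July 23, 1999.
4th Friday of August 1999: August 27, 1999.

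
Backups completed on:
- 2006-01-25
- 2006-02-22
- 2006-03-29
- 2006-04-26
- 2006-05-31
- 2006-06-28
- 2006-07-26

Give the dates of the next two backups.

2006-08-30, 2006-09-27

All Wednesdays; the gaps (28, 35, 28, 35, 28, 28) vary with month length.
This is the last Wednesday of each month.
Last Wednesday of August 2006: 2006-08-30.
September 2006 ends with Wednesday 2006-09-27.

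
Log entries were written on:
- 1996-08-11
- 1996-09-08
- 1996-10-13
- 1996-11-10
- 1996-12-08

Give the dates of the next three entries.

Gaps: 28, 35, 28, 28 days — a mix of 28 and 35. Every date is a Sunday.
Each is the 2nd Sunday of its month.
2nd Sunday of January 1997: 1997-01-12.
2nd Sunday of February 1997: 1997-02-09.
2nd Sunday of March 1997: 1997-03-09.

1997-01-12, 1997-02-09, 1997-03-09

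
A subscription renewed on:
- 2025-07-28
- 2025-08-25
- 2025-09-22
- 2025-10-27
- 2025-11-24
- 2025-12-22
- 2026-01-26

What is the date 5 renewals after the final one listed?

2026-06-22

These are Mondays at 28- or 35-day spacing (28, 28, 35, 28, 28, 35).
The pattern: 4th Monday of the month.
4th Monday of February 2026: 2026-02-23.
March 2026 — 4th Monday is 2026-03-23.
April 2026 — 4th Monday is 2026-04-27.
4th Monday of May 2026: 2026-05-25.
June 2026 — 4th Monday is 2026-06-22.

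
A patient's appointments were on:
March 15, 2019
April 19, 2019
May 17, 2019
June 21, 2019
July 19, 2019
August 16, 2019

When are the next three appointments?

Gaps: 35, 28, 35, 28, 28 days — a mix of 28 and 35. Every date is a Friday.
Each is the 3rd Friday of its month.
3rd Friday of September 2019: September 20, 2019.
October 2019 — 3rd Friday is October 18, 2019.
November 2019 — 3rd Friday is November 15, 2019.

September 20, 2019; October 18, 2019; November 15, 2019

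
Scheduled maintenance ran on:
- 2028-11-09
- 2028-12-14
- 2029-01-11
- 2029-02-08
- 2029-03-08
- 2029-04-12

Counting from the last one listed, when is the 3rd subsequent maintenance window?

All dates are Thursdays, 35, 28, 28, 28, 35 days apart.
Specifically, the 2nd Thursday of each month.
2nd Thursday of May 2029: 2029-05-10.
2nd Thursday of June 2029: 2029-06-14.
July 2029 — 2nd Thursday is 2029-07-12.

2029-07-12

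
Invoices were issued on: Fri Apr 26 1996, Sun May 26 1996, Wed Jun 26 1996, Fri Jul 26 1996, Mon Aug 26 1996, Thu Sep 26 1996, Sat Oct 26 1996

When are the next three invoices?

Each date is the 26th; the gaps (30, 31, 30, 31, 31, 30) track the month lengths.
The rule is the 26th of each month.
Next: November 1996 → Tue Nov 26 1996.
Next: December 1996 → Thu Dec 26 1996.
Next: January 1997 → Sun Jan 26 1997.

Tue Nov 26 1996, Thu Dec 26 1996, Sun Jan 26 1997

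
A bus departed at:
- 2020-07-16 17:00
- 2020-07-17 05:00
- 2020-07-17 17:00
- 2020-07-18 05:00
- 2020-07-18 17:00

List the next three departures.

Gaps: 12, 12, 12, 12 hours — each event is 12 hours after the previous one.
2020-07-18 17:00 + 12 h = 2020-07-19 05:00.
2020-07-19 05:00 + 12 h = 2020-07-19 17:00.
2020-07-19 17:00 + 12 h = 2020-07-20 05:00.

2020-07-19 05:00, 2020-07-19 17:00, 2020-07-20 05:00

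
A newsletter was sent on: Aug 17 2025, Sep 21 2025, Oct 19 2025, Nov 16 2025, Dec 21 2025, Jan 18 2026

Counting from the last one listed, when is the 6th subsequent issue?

Jul 19 2026

Gaps: 35, 28, 28, 35, 28 days — a mix of 28 and 35. Every date is a Sunday.
Each is the 3rd Sunday of its month.
3rd Sunday of February 2026: Feb 15 2026.
March 2026 — 3rd Sunday is Mar 15 2026.
April 2026 — 3rd Sunday is Apr 19 2026.
3rd Sunday of May 2026: May 17 2026.
3rd Sunday of June 2026: Jun 21 2026.
July 2026 — 3rd Sunday is Jul 19 2026.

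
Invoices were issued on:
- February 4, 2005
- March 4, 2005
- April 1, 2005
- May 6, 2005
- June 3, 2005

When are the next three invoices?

Gaps: 28, 28, 35, 28 days — a mix of 28 and 35. Every date is a Friday.
Each is the 1st Friday of its month.
1st Friday of July 2005: July 1, 2005.
August 2005 — 1st Friday is August 5, 2005.
1st Friday of September 2005: September 2, 2005.

July 1, 2005; August 5, 2005; September 2, 2005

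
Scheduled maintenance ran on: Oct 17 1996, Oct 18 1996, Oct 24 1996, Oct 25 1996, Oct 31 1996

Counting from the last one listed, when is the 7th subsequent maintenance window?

Nov 22 1996

The gap pattern 1, 6, 1, 6 repeats every 2 events.
These are the Thursdays and Fridays of each week.
Next Friday: Nov 1 1996.
The following Thursday is Nov 7 1996.
The following Friday is Nov 8 1996.
Next Thursday: Nov 14 1996.
The following Friday is Nov 15 1996.
Next Thursday: Nov 21 1996.
Next Friday: Nov 22 1996.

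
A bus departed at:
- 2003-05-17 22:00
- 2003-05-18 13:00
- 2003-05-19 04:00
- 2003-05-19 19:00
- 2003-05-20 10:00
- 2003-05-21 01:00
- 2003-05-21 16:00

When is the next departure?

Spacing: 15, 15, 15, 15, 15, 15 h — constant 15 h.
2003-05-21 16:00 + 15 h = 2003-05-22 07:00.

2003-05-22 07:00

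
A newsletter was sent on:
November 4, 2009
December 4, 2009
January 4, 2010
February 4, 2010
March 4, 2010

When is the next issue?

Each date is the 4th; the gaps (30, 31, 31, 28) track the month lengths.
The rule is the 4th of each month.
April 2010: April 4, 2010.

April 4, 2010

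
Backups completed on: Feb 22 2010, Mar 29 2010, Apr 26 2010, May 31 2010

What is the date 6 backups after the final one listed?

Every date is a Monday; gaps 35, 28, 35 days.
Each is the last Monday of its month (at least one falls on the 29th or later, ruling out '4th Monday').
June 2010 ends with Monday Jun 28 2010.
July 2010 ends with Monday Jul 26 2010.
Last Monday of August 2010: Aug 30 2010.
Last Monday of September 2010: Sep 27 2010.
October 2010 ends with Monday Oct 25 2010.
November 2010 ends with Monday Nov 29 2010.

Nov 29 2010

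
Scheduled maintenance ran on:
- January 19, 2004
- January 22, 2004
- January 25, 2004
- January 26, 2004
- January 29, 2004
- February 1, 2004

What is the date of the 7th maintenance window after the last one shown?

Gaps: 3, 3, 1, 3, 3 days — not constant, but cyclic with period 3.
The events fall on every Monday, Thursday and Sunday.
The following Monday is February 2, 2004.
The following Thursday is February 5, 2004.
Next Sunday: February 8, 2004.
Next Monday: February 9, 2004.
The following Thursday is February 12, 2004.
The following Sunday is February 15, 2004.
Next Monday: February 16, 2004.

February 16, 2004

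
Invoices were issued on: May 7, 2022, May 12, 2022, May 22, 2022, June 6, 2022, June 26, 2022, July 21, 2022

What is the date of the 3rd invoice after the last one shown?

Intervals are 5, 10, 15, 20, 25 days — an arithmetic progression with common difference 5.
Next gap: 30 days. July 21, 2022 + 30 days = August 20, 2022.
Next gap: 35 days. August 20, 2022 + 35 days = September 24, 2022.
Next gap: 40 days. September 24, 2022 + 40 days = November 3, 2022.

November 3, 2022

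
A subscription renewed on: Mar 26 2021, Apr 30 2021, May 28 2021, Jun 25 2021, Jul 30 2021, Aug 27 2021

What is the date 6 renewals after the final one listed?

These are Fridays with 35, 28, 28, 35, 28-day gaps.
Each is the final Friday of its month — Apr 30 2021 is past the 28th, so '4th Friday' doesn't fit.
September 2021 ends with Friday Sep 24 2021.
Last Friday of October 2021: Oct 29 2021.
Last Friday of November 2021: Nov 26 2021.
December 2021 ends with Friday Dec 31 2021.
January 2022 ends with Friday Jan 28 2022.
February 2022 ends with Friday Feb 25 2022.

Feb 25 2022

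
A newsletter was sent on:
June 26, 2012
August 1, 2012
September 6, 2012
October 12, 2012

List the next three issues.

November 17, 2012; December 23, 2012; January 28, 2013

The spacing is 36, 36, 36 days — always 36 days.
October 12, 2012 + 36 days = November 17, 2012.
November 17, 2012 + 36 days = December 23, 2012.
December 23, 2012 + 36 days = January 28, 2013.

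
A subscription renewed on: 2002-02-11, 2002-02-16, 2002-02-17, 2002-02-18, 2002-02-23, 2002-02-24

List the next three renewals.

2002-02-25, 2002-03-02, 2002-03-03

The gap pattern 5, 1, 1, 5, 1 repeats every 3 events.
These are the Mondays, Saturdays and Sundays of each week.
Next Monday: 2002-02-25.
The following Saturday is 2002-03-02.
Next Sunday: 2002-03-03.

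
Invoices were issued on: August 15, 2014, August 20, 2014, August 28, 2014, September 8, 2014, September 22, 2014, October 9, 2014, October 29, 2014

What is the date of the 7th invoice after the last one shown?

Intervals are 5, 8, 11, 14, 17, 20 days — an arithmetic progression with common difference 3.
Next gap: 23 days. October 29, 2014 + 23 days = November 21, 2014.
Next gap: 26 days. November 21, 2014 + 26 days = December 17, 2014.
Next gap: 29 days. December 17, 2014 + 29 days = January 15, 2015.
Next gap: 32 days. January 15, 2015 + 32 days = February 16, 2015.
Next gap: 35 days. February 16, 2015 + 35 days = March 23, 2015.
Next gap: 38 days. March 23, 2015 + 38 days = April 30, 2015.
Next gap: 41 days. April 30, 2015 + 41 days = June 10, 2015.

June 10, 2015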